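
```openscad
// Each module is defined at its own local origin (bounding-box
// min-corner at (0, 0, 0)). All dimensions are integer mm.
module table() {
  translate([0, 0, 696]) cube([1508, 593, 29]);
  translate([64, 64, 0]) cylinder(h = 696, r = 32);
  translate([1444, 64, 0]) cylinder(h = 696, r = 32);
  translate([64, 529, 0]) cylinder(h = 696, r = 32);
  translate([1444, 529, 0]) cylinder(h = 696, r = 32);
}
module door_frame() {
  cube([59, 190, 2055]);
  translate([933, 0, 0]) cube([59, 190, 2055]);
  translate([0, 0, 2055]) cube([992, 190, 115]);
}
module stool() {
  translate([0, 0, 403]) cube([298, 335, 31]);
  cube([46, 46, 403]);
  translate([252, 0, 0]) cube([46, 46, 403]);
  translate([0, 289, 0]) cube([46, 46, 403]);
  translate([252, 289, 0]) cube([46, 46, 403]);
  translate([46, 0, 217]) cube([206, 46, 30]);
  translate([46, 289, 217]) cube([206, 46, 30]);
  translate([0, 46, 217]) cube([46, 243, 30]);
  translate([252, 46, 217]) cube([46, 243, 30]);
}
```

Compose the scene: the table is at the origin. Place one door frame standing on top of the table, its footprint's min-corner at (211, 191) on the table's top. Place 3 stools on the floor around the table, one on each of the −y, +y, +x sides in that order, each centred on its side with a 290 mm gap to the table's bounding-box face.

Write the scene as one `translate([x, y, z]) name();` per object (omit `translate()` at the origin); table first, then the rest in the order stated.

table();
translate([211, 191, 725]) door_frame();
translate([605, -625, 0]) stool();
translate([605, 883, 0]) stool();
translate([1798, 129, 0]) stool();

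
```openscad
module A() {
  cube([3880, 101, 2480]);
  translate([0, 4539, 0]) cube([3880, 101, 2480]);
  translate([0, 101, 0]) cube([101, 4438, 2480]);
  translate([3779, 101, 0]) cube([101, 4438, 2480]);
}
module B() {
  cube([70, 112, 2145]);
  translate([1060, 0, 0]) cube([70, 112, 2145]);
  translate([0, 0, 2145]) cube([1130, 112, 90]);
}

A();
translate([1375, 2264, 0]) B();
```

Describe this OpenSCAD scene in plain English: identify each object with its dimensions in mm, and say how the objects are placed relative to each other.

A is the wall frame of a small rectangular building: four walls, each 2480 mm tall and 101 mm thick, enclosing a footprint 3880 mm (x) by 4640 mm (y) outside-to-outside, with no floor or roof. The front and back walls (the −y and +y sides) span the full width; the two side walls fit between them.

B is a rectangular door frame: two vertical jambs of 70×112 mm section, 2145 mm tall, with a clear opening 990 mm wide between their inner faces. A header 90 mm tall and 112 mm deep lies on top of the jambs and spans the full outside width.

The door frame sits inside the house frame, centred.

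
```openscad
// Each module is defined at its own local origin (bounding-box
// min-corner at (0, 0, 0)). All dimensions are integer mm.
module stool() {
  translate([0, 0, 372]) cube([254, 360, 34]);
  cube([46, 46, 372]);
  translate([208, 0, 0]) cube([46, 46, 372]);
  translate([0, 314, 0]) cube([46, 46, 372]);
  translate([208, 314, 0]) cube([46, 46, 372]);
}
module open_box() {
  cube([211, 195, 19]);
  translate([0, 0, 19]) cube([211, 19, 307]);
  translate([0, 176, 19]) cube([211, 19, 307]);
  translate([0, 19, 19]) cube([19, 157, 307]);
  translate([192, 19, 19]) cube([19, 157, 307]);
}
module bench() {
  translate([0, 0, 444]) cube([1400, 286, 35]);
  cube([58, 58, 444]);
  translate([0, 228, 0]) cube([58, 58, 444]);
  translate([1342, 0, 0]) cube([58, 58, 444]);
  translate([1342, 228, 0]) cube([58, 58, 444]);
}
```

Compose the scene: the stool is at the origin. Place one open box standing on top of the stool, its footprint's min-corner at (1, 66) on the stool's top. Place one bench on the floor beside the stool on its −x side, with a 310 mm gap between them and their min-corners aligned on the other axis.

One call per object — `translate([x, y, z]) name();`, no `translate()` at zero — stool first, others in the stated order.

stool();
translate([1, 66, 406]) open_box();
translate([-1710, 0, 0]) bench();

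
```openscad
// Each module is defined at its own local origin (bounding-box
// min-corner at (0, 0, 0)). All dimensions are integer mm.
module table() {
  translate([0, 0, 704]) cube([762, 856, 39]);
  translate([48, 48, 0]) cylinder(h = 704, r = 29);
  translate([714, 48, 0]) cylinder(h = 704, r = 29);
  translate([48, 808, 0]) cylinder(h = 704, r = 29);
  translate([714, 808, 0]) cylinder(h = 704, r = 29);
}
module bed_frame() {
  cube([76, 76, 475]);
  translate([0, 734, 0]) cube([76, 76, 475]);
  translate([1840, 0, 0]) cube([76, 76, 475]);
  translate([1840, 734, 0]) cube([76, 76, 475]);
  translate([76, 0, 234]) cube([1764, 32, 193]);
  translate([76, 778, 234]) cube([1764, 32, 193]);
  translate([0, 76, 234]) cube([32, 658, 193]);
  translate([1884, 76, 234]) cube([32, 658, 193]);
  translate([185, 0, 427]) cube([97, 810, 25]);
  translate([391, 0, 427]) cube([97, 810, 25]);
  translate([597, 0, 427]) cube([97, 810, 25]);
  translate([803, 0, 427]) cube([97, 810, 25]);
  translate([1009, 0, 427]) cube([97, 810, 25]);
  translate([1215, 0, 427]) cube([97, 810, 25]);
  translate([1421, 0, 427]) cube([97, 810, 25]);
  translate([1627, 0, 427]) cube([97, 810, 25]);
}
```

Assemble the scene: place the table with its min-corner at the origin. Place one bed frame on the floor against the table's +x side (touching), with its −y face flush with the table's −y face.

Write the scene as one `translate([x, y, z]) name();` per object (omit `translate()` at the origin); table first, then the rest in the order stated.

table();
translate([762, 0, 0]) bed_frame();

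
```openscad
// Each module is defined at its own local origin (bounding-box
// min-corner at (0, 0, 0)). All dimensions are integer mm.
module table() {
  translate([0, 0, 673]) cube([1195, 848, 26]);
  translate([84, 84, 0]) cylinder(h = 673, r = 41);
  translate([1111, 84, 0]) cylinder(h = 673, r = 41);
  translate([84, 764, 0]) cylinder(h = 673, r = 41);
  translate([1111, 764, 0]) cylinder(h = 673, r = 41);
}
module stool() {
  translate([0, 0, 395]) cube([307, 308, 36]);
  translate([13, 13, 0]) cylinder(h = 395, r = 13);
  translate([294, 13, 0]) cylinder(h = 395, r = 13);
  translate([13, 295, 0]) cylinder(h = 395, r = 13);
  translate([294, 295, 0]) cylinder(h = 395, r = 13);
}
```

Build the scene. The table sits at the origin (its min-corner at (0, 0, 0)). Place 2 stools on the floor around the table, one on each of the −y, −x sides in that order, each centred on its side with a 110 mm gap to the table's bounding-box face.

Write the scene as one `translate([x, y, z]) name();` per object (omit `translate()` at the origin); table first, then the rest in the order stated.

table();
translate([444, -418, 0]) stool();
translate([-417, 270, 0]) stool();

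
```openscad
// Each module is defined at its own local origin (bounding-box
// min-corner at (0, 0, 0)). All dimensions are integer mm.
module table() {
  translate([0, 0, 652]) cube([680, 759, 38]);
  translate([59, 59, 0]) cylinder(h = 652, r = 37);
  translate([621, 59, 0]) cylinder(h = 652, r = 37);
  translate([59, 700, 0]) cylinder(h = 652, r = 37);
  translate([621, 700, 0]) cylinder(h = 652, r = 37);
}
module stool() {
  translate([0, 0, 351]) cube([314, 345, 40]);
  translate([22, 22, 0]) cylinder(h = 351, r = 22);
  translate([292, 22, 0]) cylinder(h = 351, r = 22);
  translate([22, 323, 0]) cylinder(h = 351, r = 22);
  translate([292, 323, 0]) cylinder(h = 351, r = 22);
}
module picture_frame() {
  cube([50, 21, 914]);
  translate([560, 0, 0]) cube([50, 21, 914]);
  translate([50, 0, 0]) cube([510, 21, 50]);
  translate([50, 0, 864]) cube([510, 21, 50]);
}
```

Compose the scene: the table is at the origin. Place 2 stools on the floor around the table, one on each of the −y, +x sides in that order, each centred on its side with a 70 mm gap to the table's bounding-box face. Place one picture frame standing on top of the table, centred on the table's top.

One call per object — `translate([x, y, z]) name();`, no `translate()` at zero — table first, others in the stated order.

table();
translate([183, -415, 0]) stool();
translate([750, 207, 0]) stool();
translate([35, 369, 690]) picture_frame();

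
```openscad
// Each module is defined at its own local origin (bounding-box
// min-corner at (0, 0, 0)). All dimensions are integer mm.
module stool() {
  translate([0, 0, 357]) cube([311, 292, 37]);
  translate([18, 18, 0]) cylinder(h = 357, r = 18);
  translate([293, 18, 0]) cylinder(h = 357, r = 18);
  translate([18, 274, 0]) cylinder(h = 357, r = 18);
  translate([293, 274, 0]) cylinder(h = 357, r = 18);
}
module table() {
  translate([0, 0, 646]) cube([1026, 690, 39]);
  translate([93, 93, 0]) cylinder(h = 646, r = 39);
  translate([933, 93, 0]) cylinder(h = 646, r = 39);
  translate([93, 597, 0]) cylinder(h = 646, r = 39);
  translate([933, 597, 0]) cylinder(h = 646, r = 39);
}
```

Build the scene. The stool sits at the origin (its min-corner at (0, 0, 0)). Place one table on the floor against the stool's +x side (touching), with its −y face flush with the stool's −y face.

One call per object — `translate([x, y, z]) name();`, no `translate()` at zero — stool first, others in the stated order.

stool();
translate([311, 0, 0]) table();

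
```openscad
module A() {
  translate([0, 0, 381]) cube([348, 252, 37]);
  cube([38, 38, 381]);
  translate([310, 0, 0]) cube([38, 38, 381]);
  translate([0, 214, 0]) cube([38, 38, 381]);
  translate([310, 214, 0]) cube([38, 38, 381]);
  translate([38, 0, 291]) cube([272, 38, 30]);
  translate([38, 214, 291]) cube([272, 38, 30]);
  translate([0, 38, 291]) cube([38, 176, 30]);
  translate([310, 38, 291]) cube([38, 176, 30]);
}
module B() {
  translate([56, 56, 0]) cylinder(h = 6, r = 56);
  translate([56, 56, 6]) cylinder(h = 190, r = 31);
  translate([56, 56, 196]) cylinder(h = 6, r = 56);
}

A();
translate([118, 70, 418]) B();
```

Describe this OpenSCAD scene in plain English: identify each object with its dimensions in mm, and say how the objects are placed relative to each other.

A is a four-legged stool. The seat is 348×252 mm, 37 mm thick, top at z = 418 mm. It stands on four square legs, each 38×38 mm in cross-section, from z = 0 to the seat underside, each flush with a corner of the seat. Four stretchers, 38 mm wide and 30 mm tall, connect adjacent legs with their undersides at z = 291 mm, each running between the inner faces of the legs it joins and aligned with the legs' outer faces on the other axis.

B is a spool: two coaxial disc flanges of radius 56 mm and thickness 6 mm, joined by a core cylinder of radius 31 mm and height 190 mm. The lower flange rests on z = 0 and the three cylinders share a vertical axis.

The spool is on top of the stool, centred.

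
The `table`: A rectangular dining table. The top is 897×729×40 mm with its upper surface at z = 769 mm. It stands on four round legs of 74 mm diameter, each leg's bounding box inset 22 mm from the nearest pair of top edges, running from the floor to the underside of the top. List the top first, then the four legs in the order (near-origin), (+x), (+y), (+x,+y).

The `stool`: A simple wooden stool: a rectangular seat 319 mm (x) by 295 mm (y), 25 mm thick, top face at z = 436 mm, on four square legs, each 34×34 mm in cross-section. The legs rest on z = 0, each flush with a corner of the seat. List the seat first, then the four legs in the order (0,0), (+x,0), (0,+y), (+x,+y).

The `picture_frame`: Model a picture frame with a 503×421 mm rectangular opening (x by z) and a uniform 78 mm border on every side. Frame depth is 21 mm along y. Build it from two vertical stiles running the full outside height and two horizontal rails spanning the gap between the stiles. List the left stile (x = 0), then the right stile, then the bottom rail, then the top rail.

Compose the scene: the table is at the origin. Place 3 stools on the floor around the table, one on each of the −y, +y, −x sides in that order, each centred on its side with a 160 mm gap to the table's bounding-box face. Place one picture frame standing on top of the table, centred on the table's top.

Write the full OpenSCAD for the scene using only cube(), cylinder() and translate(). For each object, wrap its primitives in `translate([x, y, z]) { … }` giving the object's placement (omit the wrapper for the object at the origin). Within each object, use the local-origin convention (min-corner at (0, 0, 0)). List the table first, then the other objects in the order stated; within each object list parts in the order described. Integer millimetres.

translate([0, 0, 729]) cube([897, 729, 40]);
translate([59, 59, 0]) cylinder(h = 729, r = 37);
translate([838, 59, 0]) cylinder(h = 729, r = 37);
translate([59, 670, 0]) cylinder(h = 729, r = 37);
translate([838, 670, 0]) cylinder(h = 729, r = 37);
translate([289, -455, 0]) {
  translate([0, 0, 411]) cube([319, 295, 25]);
  cube([34, 34, 411]);
  translate([285, 0, 0]) cube([34, 34, 411]);
  translate([0, 261, 0]) cube([34, 34, 411]);
  translate([285, 261, 0]) cube([34, 34, 411]);
}
translate([289, 889, 0]) {
  translate([0, 0, 411]) cube([319, 295, 25]);
  cube([34, 34, 411]);
  translate([285, 0, 0]) cube([34, 34, 411]);
  translate([0, 261, 0]) cube([34, 34, 411]);
  translate([285, 261, 0]) cube([34, 34, 411]);
}
translate([-479, 217, 0]) {
  translate([0, 0, 411]) cube([319, 295, 25]);
  cube([34, 34, 411]);
  translate([285, 0, 0]) cube([34, 34, 411]);
  translate([0, 261, 0]) cube([34, 34, 411]);
  translate([285, 261, 0]) cube([34, 34, 411]);
}
translate([119, 354, 769]) {
  cube([78, 21, 577]);
  translate([581, 0, 0]) cube([78, 21, 577]);
  translate([78, 0, 0]) cube([503, 21, 78]);
  translate([78, 0, 499]) cube([503, 21, 78]);
}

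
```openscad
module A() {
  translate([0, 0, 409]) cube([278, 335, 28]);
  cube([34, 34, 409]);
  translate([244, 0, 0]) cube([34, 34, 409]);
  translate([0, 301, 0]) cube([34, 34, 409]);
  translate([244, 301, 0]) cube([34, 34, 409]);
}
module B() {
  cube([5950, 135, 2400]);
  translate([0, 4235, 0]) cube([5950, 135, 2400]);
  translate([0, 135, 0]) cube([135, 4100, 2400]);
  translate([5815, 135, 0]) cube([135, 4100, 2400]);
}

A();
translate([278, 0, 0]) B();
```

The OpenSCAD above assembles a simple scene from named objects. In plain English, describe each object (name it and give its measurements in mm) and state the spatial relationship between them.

A is a four-legged stool. The seat is 278×335 mm, 28 mm thick, top at z = 437 mm. It stands on four square legs, each 34×34 mm in cross-section, from z = 0 to the seat underside, each flush with a corner of the seat.

B is the wall frame of a small rectangular building: four walls, each 2400 mm tall and 135 mm thick, enclosing a footprint 5950 mm (x) by 4370 mm (y) outside-to-outside, with no floor or roof. The front and back walls (the −y and +y sides) span the full width; the two side walls fit between them.

The house frame is against the stool's +x side, with their −y faces flush.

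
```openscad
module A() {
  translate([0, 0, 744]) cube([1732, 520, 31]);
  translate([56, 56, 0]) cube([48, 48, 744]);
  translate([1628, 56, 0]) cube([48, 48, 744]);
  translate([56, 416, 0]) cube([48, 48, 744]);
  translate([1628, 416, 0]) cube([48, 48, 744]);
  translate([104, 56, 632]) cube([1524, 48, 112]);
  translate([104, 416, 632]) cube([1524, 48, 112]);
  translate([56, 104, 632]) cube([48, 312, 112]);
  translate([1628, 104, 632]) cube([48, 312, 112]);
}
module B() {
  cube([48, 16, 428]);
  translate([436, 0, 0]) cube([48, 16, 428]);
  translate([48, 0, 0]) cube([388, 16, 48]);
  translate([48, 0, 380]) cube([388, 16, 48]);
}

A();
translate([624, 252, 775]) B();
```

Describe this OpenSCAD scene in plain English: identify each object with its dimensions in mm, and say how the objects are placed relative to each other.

A is a rectangular dining table. The top is 1732×520×31 mm with its upper surface at z = 775 mm. It stands on four 48×48 mm square legs, each inset 56 mm from the nearest pair of top edges, running from the floor to the underside of the top. Four apron rails, 48 mm thick and 112 mm tall, run between adjacent legs with their top edges flush with the underside of the top and their outer faces flush with the legs' outer faces.

B is a rectangular picture frame lying in the x–z plane (depth along y). The opening is 388 mm wide (x) by 332 mm tall (z), surrounded by a border 48 mm wide on all four sides. The frame is 16 mm deep and is made of two full-height vertical stiles with two horizontal rails fitted between them.

The picture frame is on top of the table, centred.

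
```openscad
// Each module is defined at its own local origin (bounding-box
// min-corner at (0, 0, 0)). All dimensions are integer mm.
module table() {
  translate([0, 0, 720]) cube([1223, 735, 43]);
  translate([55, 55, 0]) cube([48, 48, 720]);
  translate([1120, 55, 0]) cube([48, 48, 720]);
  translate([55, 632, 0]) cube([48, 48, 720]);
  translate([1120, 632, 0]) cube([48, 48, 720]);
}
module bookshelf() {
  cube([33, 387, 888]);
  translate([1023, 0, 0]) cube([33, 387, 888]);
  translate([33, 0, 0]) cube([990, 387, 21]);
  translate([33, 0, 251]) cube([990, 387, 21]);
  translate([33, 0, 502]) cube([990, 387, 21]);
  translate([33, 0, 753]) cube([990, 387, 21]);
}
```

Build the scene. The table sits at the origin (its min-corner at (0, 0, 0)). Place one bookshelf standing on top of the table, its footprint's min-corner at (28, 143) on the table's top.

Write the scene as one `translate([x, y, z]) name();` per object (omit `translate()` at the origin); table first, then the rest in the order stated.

table();
translate([28, 143, 763]) bookshelf();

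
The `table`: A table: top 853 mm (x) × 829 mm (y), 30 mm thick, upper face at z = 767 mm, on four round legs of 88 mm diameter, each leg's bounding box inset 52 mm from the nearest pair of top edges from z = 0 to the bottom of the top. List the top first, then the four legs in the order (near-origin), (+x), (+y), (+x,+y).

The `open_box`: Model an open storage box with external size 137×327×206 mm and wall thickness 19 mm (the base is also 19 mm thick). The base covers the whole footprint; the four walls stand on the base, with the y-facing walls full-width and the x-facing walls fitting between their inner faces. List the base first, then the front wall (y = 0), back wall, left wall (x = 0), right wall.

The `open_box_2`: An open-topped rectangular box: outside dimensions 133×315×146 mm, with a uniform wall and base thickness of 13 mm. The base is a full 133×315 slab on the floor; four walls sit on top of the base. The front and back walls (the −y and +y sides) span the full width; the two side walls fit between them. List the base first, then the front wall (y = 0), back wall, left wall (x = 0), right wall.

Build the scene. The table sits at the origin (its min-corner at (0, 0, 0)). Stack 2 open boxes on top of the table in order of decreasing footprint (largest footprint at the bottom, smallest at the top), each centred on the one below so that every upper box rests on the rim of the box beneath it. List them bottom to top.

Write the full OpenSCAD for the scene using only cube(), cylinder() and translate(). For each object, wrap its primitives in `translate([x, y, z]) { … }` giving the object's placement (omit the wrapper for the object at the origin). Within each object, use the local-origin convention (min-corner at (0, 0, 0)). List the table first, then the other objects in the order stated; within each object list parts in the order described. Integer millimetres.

translate([0, 0, 737]) cube([853, 829, 30]);
translate([96, 96, 0]) cylinder(h = 737, r = 44);
translate([757, 96, 0]) cylinder(h = 737, r = 44);
translate([96, 733, 0]) cylinder(h = 737, r = 44);
translate([757, 733, 0]) cylinder(h = 737, r = 44);
translate([358, 251, 767]) {
  cube([137, 327, 19]);
  translate([0, 0, 19]) cube([137, 19, 187]);
  translate([0, 308, 19]) cube([137, 19, 187]);
  translate([0, 19, 19]) cube([19, 289, 187]);
  translate([118, 19, 19]) cube([19, 289, 187]);
}
translate([360, 257, 973]) {
  cube([133, 315, 13]);
  translate([0, 0, 13]) cube([133, 13, 133]);
  translate([0, 302, 13]) cube([133, 13, 133]);
  translate([0, 13, 13]) cube([13, 289, 133]);
  translate([120, 13, 13]) cube([13, 289, 133]);
}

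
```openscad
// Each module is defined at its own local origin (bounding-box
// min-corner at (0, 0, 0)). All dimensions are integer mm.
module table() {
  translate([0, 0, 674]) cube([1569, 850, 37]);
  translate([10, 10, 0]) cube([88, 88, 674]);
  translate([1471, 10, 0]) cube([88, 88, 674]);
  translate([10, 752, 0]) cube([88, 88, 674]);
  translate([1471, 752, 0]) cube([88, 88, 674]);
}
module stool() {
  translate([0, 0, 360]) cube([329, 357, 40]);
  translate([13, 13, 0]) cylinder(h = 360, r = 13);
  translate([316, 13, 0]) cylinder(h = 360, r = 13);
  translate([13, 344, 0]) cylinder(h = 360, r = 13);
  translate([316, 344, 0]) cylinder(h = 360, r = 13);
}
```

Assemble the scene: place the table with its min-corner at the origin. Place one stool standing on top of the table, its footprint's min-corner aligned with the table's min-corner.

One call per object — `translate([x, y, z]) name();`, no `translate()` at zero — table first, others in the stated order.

table();
translate([0, 0, 711]) stool();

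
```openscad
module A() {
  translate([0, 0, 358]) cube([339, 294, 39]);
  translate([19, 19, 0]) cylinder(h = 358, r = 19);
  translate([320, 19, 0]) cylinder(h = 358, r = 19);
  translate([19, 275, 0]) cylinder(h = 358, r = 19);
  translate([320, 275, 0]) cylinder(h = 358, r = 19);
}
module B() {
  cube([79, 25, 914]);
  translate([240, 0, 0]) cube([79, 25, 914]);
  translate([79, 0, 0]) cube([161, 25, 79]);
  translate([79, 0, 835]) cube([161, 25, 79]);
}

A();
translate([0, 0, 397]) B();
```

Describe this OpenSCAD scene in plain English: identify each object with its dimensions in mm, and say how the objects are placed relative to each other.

A is a four-legged stool. The seat is a 339×294×39 mm slab whose top surface is at z = 397 mm; four round legs, each 38 mm in diameter, run from the floor (z = 0) to the underside of the seat, each leg's axis is inset half a diameter from the nearest pair of seat edges (so the leg's bounding box is flush with the corner).

B is a picture frame with a 161×756 mm rectangular opening (x by z) and a uniform 79 mm border on every side. Frame depth is 25 mm along y. It is built from two vertical stiles running the full outside height and two horizontal rails spanning the gap between the stiles.

The picture frame is on top of the stool.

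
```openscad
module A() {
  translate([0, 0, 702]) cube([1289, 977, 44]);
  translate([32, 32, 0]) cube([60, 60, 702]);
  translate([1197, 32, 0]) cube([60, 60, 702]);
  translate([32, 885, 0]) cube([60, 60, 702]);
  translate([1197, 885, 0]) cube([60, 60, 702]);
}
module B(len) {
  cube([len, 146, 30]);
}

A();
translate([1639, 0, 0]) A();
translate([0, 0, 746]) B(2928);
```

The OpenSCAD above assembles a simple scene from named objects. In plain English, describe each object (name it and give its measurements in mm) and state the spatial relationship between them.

A is a rectangular dining table. The top is 1289×977×44 mm with its upper surface at z = 746 mm. It stands on four 60×60 mm square legs, each inset 32 mm from the nearest pair of top edges, running from the floor to the underside of the top.

B is a rectangular beam 2928 mm long (x), 146 mm deep (y), 30 mm thick (z).

The beam spans the tops of two tables placed 350 mm apart, resting at z = 746 mm.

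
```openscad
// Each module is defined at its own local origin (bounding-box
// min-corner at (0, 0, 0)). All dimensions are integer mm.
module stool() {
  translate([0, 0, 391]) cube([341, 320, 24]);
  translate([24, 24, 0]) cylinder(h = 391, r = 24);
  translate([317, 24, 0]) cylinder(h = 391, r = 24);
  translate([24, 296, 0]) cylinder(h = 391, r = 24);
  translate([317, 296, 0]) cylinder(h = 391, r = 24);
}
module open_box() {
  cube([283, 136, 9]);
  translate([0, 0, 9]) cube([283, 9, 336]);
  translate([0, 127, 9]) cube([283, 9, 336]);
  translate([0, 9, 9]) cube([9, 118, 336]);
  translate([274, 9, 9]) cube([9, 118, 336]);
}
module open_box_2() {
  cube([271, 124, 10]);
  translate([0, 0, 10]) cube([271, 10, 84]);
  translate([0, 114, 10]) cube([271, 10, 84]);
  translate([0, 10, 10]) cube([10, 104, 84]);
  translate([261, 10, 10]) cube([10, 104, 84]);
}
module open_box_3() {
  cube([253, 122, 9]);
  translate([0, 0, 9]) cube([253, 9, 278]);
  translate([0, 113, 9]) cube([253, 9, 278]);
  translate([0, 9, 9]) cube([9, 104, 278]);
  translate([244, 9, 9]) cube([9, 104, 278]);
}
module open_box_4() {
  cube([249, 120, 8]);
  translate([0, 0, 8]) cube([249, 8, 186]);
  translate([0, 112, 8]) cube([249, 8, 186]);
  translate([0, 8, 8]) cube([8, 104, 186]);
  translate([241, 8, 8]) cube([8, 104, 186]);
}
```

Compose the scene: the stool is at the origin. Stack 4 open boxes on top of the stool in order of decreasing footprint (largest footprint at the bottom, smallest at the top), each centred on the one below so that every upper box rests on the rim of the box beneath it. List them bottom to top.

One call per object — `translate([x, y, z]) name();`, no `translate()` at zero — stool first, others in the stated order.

stool();
translate([29, 92, 415]) open_box();
translate([35, 98, 760]) open_box_2();
translate([44, 99, 854]) open_box_3();
translate([46, 100, 1141]) open_box_4();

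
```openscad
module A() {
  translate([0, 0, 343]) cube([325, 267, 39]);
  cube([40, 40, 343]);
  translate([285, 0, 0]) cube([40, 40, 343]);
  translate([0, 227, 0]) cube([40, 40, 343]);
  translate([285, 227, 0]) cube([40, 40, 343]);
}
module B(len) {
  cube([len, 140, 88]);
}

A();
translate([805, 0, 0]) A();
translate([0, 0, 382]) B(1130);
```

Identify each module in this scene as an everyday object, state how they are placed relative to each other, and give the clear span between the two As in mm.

A is a stool. B is a beam. A beam spans the tops of two stools. The clear span between the two stools is 480 mm.

Second stool starts at x = 805; first ends at x = 325; clear span = 805 − 325 = 480 mm.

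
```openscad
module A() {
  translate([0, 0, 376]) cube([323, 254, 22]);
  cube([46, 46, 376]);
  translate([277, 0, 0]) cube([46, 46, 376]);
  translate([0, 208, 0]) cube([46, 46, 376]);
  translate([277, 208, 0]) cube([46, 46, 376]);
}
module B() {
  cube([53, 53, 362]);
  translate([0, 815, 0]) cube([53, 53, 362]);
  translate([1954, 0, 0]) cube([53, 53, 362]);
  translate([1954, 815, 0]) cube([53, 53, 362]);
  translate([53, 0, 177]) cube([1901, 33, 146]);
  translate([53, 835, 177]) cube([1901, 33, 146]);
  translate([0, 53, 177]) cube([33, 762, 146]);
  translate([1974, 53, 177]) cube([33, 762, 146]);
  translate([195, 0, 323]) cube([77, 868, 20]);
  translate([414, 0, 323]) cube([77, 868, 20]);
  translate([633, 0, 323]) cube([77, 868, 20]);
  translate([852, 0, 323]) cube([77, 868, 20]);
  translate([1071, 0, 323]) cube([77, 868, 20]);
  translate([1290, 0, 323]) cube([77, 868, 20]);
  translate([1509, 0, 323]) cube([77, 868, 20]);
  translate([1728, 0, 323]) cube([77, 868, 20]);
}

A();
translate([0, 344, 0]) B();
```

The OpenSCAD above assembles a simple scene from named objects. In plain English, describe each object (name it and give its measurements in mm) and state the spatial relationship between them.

A is a simple wooden stool: a rectangular seat 323 mm (x) by 254 mm (y), 22 mm thick, top face at z = 398 mm, on four square legs, each 46×46 mm in cross-section. The legs rest on z = 0, each flush with a corner of the seat.

B is a bed frame 2007 mm long (x) by 868 mm wide (y). Four 53×53 mm corner posts, 362 mm tall, at the corners of the footprint. Four rails of 33 mm thickness and 146 mm height run between adjacent posts with their undersides at z = 177 mm, their outer faces flush with the outside of the frame (the two x-running rails run between the posts' inner faces; the two y-running rails run between the posts' inner faces). 8 slats, each 77 mm wide (x) and 20 mm thick, lie across the top of the two x-running rails, running the full 868 mm width of the frame in y; the slats are evenly spaced along x between the inner faces of the end posts with equal gaps (rounded down to the nearest mm) at the −x end and between each pair — any rounding remainder accumulates at the +x end.

The bed frame is on the floor beside the stool on its +y side.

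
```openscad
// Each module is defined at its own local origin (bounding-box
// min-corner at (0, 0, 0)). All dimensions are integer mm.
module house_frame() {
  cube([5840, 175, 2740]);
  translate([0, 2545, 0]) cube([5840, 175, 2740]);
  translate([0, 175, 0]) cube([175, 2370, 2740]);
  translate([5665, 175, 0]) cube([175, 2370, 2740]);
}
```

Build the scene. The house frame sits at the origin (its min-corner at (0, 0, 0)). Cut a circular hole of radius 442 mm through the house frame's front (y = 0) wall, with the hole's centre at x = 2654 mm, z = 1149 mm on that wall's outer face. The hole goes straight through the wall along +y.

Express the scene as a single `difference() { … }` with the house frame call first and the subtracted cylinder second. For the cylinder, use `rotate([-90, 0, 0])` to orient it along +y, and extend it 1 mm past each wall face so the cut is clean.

difference() {
  house_frame();
  translate([2654, -1, 1149]) rotate([-90, 0, 0]) cylinder(h = 177, r = 442);
}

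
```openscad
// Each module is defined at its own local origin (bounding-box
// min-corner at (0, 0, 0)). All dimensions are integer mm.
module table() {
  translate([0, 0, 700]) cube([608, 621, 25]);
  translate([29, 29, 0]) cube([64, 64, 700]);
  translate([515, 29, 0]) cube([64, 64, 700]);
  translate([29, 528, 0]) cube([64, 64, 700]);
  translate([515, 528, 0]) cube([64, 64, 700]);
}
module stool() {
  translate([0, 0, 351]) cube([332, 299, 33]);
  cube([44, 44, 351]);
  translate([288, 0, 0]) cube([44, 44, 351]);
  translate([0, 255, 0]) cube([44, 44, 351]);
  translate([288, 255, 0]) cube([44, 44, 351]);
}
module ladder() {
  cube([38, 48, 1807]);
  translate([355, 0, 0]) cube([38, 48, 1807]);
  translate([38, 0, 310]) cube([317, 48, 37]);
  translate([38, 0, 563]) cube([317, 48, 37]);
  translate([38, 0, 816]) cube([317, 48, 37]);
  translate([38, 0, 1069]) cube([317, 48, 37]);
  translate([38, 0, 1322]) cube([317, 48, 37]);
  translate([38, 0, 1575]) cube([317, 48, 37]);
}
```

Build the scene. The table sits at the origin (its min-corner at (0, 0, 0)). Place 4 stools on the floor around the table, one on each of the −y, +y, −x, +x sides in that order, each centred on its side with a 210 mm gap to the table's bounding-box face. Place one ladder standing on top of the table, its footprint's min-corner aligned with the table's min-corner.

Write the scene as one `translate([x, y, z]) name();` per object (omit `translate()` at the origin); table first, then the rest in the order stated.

table();
translate([138, -509, 0]) stool();
translate([138, 831, 0]) stool();
translate([-542, 161, 0]) stool();
translate([818, 161, 0]) stool();
translate([0, 0, 725]) ladder();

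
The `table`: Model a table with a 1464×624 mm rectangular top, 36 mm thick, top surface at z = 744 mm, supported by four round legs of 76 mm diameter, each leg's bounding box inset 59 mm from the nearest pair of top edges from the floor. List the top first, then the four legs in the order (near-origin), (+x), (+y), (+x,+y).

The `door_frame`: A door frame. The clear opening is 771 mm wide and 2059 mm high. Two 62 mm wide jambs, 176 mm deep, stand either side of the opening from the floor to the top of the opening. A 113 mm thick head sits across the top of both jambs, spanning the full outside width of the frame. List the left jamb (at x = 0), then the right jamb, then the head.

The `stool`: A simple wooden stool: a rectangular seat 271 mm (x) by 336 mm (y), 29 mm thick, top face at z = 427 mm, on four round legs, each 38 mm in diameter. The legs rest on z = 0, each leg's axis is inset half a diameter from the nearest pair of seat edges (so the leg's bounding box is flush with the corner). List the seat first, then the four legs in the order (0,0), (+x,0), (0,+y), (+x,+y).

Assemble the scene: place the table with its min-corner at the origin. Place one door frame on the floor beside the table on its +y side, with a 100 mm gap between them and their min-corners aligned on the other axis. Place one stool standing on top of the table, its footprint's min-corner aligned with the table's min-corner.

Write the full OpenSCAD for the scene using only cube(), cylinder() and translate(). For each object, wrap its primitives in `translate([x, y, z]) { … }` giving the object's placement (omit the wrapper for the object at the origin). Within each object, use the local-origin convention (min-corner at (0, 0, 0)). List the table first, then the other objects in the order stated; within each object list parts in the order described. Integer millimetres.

translate([0, 0, 708]) cube([1464, 624, 36]);
translate([97, 97, 0]) cylinder(h = 708, r = 38);
translate([1367, 97, 0]) cylinder(h = 708, r = 38);
translate([97, 527, 0]) cylinder(h = 708, r = 38);
translate([1367, 527, 0]) cylinder(h = 708, r = 38);
translate([0, 724, 0]) {
  cube([62, 176, 2059]);
  translate([833, 0, 0]) cube([62, 176, 2059]);
  translate([0, 0, 2059]) cube([895, 176, 113]);
}
translate([0, 0, 744]) {
  translate([0, 0, 398]) cube([271, 336, 29]);
  translate([19, 19, 0]) cylinder(h = 398, r = 19);
  translate([252, 19, 0]) cylinder(h = 398, r = 19);
  translate([19, 317, 0]) cylinder(h = 398, r = 19);
  translate([252, 317, 0]) cylinder(h = 398, r = 19);
}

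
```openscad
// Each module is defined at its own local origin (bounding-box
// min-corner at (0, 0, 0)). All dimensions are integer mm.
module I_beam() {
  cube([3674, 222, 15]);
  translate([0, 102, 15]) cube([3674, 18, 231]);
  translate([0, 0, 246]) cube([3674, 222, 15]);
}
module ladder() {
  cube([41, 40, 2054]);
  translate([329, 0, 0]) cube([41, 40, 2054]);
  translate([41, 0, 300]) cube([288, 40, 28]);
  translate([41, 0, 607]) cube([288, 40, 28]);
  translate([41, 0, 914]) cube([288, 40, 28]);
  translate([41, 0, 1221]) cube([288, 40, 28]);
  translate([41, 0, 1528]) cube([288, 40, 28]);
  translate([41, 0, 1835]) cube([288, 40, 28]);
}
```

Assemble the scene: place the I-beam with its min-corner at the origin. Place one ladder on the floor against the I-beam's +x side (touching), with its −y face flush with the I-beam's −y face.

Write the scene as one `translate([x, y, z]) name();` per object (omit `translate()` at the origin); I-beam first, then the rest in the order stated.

I_beam();
translate([3674, 0, 0]) ladder();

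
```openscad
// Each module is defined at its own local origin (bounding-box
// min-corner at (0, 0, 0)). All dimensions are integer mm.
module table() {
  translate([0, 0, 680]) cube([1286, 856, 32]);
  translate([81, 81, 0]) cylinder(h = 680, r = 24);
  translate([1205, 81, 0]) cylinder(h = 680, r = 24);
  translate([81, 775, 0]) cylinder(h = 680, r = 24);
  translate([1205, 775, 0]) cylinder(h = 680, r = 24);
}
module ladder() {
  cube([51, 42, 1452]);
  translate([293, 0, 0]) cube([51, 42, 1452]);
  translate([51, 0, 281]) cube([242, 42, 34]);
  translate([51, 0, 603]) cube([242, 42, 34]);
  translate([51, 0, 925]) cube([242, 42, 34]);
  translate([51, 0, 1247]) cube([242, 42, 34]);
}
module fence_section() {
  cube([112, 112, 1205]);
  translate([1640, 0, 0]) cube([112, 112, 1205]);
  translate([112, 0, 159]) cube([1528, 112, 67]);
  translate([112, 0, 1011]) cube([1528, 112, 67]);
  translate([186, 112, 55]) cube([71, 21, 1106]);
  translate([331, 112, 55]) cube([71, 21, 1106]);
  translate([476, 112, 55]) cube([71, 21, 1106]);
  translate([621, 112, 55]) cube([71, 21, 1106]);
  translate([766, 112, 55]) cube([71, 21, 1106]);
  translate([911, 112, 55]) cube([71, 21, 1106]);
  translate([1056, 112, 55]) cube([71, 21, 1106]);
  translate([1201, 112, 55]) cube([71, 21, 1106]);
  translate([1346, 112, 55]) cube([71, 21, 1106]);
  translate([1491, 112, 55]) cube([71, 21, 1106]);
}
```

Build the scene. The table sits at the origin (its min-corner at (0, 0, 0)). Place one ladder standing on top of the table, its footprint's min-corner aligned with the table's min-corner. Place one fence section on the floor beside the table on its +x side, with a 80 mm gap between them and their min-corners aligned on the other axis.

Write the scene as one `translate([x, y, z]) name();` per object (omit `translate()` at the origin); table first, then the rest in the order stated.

table();
translate([0, 0, 712]) ladder();
translate([1366, 0, 0]) fence_section();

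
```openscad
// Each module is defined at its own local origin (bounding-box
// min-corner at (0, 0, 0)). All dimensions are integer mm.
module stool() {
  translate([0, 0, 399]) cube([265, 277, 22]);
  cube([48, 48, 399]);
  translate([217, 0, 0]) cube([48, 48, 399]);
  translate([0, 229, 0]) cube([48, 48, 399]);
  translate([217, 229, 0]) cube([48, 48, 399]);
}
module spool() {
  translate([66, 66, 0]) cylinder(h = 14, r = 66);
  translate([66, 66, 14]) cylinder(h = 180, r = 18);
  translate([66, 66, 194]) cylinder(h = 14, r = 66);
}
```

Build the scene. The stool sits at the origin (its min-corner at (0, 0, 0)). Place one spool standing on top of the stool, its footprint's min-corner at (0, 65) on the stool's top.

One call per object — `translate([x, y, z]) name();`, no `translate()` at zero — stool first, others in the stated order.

stool();
translate([0, 65, 421]) spool();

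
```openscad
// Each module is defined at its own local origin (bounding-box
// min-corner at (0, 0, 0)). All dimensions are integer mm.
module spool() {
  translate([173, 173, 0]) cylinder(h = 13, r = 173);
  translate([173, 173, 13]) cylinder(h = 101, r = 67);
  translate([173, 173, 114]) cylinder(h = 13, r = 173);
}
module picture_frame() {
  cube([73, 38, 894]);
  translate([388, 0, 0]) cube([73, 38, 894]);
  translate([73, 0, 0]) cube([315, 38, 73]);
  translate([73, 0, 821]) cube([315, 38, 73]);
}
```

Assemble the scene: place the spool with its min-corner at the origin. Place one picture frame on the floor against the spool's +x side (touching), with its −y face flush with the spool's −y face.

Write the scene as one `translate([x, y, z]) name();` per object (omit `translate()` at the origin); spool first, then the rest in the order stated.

spool();
translate([346, 0, 0]) picture_frame();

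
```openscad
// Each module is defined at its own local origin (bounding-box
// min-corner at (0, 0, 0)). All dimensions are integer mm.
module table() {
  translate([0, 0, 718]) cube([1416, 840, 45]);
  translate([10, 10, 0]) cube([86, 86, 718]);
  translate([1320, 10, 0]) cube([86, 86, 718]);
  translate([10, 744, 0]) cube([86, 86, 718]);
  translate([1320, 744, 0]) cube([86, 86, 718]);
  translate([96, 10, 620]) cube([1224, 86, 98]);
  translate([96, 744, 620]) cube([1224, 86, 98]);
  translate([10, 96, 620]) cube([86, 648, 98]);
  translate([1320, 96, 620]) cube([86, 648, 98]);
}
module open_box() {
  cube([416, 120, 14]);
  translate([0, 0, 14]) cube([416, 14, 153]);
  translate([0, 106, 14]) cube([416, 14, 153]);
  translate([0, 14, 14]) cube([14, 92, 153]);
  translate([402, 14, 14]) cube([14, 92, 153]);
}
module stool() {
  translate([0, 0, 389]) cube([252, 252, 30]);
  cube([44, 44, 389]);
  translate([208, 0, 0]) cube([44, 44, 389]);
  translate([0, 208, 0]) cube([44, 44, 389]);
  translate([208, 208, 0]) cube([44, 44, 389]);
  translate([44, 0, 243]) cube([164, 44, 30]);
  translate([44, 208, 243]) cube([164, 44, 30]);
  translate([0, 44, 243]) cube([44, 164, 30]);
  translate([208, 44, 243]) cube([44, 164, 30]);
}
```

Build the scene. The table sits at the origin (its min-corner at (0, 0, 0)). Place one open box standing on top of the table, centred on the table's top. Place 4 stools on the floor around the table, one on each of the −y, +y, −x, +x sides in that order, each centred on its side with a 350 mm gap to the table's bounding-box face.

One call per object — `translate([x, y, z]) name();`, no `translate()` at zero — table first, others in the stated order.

table();
translate([500, 360, 763]) open_box();
translate([582, -602, 0]) stool();
translate([582, 1190, 0]) stool();
translate([-602, 294, 0]) stool();
translate([1766, 294, 0]) stool();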